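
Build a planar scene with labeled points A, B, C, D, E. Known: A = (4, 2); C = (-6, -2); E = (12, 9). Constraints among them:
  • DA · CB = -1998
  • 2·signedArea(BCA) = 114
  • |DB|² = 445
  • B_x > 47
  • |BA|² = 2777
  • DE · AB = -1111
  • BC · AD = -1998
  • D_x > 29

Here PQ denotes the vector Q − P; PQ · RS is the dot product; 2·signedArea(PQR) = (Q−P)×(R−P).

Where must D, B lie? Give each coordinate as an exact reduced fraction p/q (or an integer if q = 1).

B = (48, 31)
D = (30, 20)

1. B_x = 48  [line -4·x + 10·y + -118 = 0 ∩ |BA|² = 2777]
2. B_y = 31  [line -4·x + 10·y + -118 = 0 ∩ |BA|² = 2777]
   → B = (48, 31)
3. D_x = 30  [DE · AB = -1111 ∩ DA · CB = -1998]
4. D_y = 20  [DE · AB = -1111 ∩ DA · CB = -1998]
   → D = (30, 20)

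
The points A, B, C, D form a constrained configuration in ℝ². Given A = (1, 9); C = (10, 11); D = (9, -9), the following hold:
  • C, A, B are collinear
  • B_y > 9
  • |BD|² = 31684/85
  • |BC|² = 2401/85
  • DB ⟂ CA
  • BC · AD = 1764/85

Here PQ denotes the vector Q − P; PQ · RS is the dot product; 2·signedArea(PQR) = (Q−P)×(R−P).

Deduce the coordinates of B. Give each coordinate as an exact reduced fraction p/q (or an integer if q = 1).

B = (409/85, 837/85)

1. B_x = 409/85  [C, A, B are collinear ∩ DB ⟂ CA]
2. B_y = 837/85  [C, A, B are collinear ∩ DB ⟂ CA]
   → B = (409/85, 837/85)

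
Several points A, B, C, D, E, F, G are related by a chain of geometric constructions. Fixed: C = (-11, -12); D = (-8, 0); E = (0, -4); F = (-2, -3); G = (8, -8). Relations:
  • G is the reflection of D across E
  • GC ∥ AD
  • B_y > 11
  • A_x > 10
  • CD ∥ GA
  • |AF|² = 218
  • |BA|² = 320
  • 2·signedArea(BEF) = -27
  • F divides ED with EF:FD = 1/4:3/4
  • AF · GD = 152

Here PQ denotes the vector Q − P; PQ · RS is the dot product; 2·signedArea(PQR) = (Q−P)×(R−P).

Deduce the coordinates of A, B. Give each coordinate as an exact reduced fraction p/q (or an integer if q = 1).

1. A_x = 11  [GC ∥ AD ∩ CD ∥ GA]
2. A_y = 4  [GC ∥ AD ∩ CD ∥ GA]
   → A = (11, 4)
3. B_x = -5  [line -1·x + -2·y + 19 = 0 ∩ |BA|² = 320]
4. B_y = 12  [line -1·x + -2·y + 19 = 0 ∩ |BA|² = 320]
   → B = (-5, 12)

A = (11, 4)
B = (-5, 12)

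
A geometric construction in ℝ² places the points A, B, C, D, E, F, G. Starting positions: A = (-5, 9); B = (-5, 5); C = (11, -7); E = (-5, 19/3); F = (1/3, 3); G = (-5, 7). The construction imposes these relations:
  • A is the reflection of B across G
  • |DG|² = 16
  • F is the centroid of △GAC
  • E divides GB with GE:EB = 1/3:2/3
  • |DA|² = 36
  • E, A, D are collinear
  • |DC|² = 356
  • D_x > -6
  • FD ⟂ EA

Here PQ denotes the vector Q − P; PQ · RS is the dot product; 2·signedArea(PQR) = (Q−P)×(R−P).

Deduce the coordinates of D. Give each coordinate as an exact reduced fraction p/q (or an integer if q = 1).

D = (-5, 3)

1. D_x = -5  [E, A, D are collinear ∩ FD ⟂ EA]
2. D_y = 3  [E, A, D are collinear ∩ FD ⟂ EA]
   → D = (-5, 3)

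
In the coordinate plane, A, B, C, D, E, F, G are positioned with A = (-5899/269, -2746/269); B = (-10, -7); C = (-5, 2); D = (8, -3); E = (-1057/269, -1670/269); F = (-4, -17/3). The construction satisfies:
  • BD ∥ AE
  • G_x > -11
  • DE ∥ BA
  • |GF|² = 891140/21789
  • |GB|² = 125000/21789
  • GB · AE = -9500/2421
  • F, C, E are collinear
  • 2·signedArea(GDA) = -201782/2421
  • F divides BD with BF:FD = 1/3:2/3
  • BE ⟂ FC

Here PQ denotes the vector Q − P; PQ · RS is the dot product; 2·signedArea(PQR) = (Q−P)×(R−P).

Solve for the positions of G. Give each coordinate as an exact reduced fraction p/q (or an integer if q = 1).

G = (-8320/807, -11197/2421)

1. G_x = -8320/807  [GB · AE = -9500/2421 ∩ 2·signedArea(GDA) = -201782/2421]
2. G_y = -11197/2421  [GB · AE = -9500/2421 ∩ 2·signedArea(GDA) = -201782/2421]
   → G = (-8320/807, -11197/2421)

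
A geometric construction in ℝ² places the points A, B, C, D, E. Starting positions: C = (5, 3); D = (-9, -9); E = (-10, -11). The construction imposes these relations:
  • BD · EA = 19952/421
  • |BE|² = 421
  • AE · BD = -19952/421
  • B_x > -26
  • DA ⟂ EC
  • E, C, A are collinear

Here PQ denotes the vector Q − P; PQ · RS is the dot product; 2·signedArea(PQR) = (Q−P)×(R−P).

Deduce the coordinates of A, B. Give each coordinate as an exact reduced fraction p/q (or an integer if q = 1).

A = (-3565/421, -4029/421)
B = (-25, -25)

1. A_x = -3565/421  [E, C, A are collinear ∩ DA ⟂ EC]
2. A_y = -4029/421  [E, C, A are collinear ∩ DA ⟂ EC]
   → A = (-3565/421, -4029/421)
3. B_x = -25  [line -645/421·x + -602/421·y + -31175/421 = 0 ∩ |BE|² = 421]
4. B_y = -25  [line -645/421·x + -602/421·y + -31175/421 = 0 ∩ |BE|² = 421]
   → B = (-25, -25)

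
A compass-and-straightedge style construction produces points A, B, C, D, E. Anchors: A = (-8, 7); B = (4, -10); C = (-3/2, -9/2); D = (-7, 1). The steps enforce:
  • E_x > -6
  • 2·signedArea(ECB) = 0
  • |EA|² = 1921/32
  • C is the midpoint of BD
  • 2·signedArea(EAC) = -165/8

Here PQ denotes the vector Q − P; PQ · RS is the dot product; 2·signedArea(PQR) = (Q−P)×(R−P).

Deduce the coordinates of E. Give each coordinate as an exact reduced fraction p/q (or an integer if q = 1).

E = (-45/8, -3/8)

1. E_x = -45/8  [2·signedArea(ECB) = 0 ∩ 2·signedArea(EAC) = -165/8]
2. E_y = -3/8  [2·signedArea(ECB) = 0 ∩ 2·signedArea(EAC) = -165/8]
   → E = (-45/8, -3/8)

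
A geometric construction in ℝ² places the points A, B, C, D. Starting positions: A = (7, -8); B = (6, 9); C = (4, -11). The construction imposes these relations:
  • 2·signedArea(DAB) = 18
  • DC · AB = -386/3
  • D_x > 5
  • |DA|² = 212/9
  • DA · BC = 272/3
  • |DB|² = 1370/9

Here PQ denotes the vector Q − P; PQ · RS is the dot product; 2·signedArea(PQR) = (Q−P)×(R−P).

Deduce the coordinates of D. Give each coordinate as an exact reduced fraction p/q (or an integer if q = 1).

1. D_x = 17/3  [DA · BC = 272/3 ∩ DC · AB = -386/3]
2. D_y = -10/3  [DA · BC = 272/3 ∩ DC · AB = -386/3]
   → D = (17/3, -10/3)

D = (17/3, -10/3)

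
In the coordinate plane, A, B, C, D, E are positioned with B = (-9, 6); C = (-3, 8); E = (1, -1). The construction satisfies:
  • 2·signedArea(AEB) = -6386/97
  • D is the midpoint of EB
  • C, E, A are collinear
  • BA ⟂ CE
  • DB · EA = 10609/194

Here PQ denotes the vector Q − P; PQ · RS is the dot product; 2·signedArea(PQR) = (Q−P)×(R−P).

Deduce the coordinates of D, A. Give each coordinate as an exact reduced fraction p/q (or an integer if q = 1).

A = (-315/97, 830/97)
D = (-4, 5/2)

1. D_x = -4  [D is the midpoint of EB]
2. D_y = 5/2  [D is the midpoint of EB]
   → D = (-4, 5/2)
3. A_x = -315/97  [C, E, A are collinear ∩ BA ⟂ CE]
4. A_y = 830/97  [C, E, A are collinear ∩ BA ⟂ CE]
   → A = (-315/97, 830/97)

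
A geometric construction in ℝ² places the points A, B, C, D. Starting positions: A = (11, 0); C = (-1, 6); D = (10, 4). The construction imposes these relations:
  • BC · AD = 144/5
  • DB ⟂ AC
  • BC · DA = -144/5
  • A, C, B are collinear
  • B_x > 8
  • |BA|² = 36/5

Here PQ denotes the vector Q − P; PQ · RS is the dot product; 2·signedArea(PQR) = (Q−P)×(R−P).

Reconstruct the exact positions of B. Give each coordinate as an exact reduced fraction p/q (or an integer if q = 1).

1. B_x = 43/5  [A, C, B are collinear ∩ DB ⟂ AC]
2. B_y = 6/5  [A, C, B are collinear ∩ DB ⟂ AC]
   → B = (43/5, 6/5)

B = (43/5, 6/5)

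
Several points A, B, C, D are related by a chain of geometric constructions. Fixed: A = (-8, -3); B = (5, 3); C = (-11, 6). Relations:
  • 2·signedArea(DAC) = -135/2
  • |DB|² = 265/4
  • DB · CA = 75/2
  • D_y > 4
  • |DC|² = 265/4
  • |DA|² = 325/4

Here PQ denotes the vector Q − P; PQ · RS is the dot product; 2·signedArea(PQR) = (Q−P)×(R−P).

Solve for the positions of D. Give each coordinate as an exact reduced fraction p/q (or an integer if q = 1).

D = (-3, 9/2)

1. D_x = -3  [DB · CA = 75/2 ∩ 2·signedArea(DAC) = -135/2]
2. D_y = 9/2  [DB · CA = 75/2 ∩ 2·signedArea(DAC) = -135/2]
   → D = (-3, 9/2)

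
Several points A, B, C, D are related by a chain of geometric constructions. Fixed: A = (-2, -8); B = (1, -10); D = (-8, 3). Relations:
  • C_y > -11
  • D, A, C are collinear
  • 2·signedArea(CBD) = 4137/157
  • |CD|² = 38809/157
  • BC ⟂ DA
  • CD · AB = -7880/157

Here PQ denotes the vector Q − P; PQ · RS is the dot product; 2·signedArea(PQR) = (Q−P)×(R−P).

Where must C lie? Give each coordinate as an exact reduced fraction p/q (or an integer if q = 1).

C = (-74/157, -1696/157)

1. C_x = -74/157  [D, A, C are collinear ∩ BC ⟂ DA]
2. C_y = -1696/157  [D, A, C are collinear ∩ BC ⟂ DA]
   → C = (-74/157, -1696/157)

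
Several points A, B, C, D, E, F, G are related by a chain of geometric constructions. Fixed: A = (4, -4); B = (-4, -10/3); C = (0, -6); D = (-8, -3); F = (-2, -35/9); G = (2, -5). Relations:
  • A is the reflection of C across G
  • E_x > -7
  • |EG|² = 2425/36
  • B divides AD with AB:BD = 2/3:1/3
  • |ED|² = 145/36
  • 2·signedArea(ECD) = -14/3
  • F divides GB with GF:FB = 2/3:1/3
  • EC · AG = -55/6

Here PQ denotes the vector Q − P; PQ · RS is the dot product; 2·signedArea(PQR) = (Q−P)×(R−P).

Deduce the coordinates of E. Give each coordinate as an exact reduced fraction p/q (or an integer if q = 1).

1. E_x = -6  [2·signedArea(ECD) = -14/3 ∩ EC · AG = -55/6]
2. E_y = -19/6  [2·signedArea(ECD) = -14/3 ∩ EC · AG = -55/6]
   → E = (-6, -19/6)

E = (-6, -19/6)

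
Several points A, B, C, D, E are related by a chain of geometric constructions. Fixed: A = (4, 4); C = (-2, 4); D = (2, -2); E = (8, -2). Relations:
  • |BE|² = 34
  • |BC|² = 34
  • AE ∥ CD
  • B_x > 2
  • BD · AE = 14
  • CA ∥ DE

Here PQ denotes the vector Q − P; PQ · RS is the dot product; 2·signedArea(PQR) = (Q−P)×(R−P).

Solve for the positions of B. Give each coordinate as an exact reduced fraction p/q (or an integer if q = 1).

1. B_x = 3  [line -4·x + 6·y + 6 = 0 ∩ |BC|² = 34]
2. B_y = 1  [line -4·x + 6·y + 6 = 0 ∩ |BC|² = 34]
   → B = (3, 1)

B = (3, 1)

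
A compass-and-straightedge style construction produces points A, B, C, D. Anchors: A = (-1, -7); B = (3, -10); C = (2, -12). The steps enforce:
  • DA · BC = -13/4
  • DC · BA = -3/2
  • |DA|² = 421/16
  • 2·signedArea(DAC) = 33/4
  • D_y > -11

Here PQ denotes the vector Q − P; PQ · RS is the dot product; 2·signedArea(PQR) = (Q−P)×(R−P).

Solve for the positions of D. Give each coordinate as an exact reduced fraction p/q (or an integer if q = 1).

D = (11/4, -21/2)

1. D_x = 11/4  [DA · BC = -13/4 ∩ 2·signedArea(DAC) = 33/4]
2. D_y = -21/2  [DA · BC = -13/4 ∩ 2·signedArea(DAC) = 33/4]
   → D = (11/4, -21/2)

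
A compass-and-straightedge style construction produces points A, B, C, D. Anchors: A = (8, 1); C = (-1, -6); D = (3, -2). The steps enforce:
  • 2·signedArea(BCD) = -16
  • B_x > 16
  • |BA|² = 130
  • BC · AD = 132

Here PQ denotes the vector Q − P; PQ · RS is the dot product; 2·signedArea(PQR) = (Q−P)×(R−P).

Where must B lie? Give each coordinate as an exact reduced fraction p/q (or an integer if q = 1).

1. B_x = 17  [2·signedArea(BCD) = -16 ∩ BC · AD = 132]
2. B_y = 8  [2·signedArea(BCD) = -16 ∩ BC · AD = 132]
   → B = (17, 8)

B = (17, 8)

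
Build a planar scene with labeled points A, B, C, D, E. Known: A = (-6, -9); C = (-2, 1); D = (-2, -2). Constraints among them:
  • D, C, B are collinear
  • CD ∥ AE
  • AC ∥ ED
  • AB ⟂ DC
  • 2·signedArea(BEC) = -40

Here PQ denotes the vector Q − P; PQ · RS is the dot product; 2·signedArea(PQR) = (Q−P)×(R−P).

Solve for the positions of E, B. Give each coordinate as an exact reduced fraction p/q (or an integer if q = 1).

1. E_x = -6  [AC ∥ ED ∩ CD ∥ AE]
2. E_y = -12  [AC ∥ ED ∩ CD ∥ AE]
   → E = (-6, -12)
3. B_x = -2  [D, C, B are collinear ∩ AB ⟂ DC]
4. B_y = -9  [D, C, B are collinear ∩ AB ⟂ DC]
   → B = (-2, -9)

B = (-2, -9)
E = (-6, -12)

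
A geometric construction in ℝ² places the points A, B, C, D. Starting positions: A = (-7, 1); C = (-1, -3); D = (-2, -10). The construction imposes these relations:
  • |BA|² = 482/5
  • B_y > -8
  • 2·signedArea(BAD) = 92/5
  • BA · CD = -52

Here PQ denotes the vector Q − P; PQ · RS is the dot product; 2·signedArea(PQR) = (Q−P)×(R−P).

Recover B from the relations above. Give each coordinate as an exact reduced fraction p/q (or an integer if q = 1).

1. B_x = -8/5  [BA · CD = -52 ∩ 2·signedArea(BAD) = 92/5]
2. B_y = -36/5  [BA · CD = -52 ∩ 2·signedArea(BAD) = 92/5]
   → B = (-8/5, -36/5)

B = (-8/5, -36/5)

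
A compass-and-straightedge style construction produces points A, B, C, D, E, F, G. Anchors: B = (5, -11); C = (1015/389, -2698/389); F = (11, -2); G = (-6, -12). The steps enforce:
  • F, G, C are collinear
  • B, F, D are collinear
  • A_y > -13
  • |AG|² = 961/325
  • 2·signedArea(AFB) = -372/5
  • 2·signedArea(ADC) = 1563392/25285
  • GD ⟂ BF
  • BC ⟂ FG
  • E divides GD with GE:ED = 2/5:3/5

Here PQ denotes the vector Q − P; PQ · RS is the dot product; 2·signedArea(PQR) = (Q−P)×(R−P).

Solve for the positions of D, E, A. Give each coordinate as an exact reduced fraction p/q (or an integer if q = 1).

A = (-297/65, -842/65)
D = (15/13, -218/13)
E = (-204/65, -904/65)

1. D_x = 15/13  [B, F, D are collinear ∩ GD ⟂ BF]
2. D_y = -218/13  [B, F, D are collinear ∩ GD ⟂ BF]
   → D = (15/13, -218/13)
3. E_x = -204/65  [E divides GD with GE:ED = 2/5:3/5]
4. E_y = -904/65  [E divides GD with GE:ED = 2/5:3/5]
   → E = (-204/65, -904/65)
5. A_x = -297/65  [2·signedArea(ADC) = 1563392/25285 ∩ 2·signedArea(AFB) = -372/5]
6. A_y = -842/65  [2·signedArea(ADC) = 1563392/25285 ∩ 2·signedArea(AFB) = -372/5]
   → A = (-297/65, -842/65)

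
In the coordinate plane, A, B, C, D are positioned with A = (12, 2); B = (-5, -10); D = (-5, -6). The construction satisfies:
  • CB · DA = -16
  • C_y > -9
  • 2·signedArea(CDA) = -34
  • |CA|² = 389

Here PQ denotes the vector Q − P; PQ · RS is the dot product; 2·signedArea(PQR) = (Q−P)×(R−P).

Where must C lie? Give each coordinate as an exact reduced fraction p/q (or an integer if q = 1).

1. C_x = -5  [CB · DA = -16 ∩ 2·signedArea(CDA) = -34]
2. C_y = -8  [CB · DA = -16 ∩ 2·signedArea(CDA) = -34]
   → C = (-5, -8)

C = (-5, -8)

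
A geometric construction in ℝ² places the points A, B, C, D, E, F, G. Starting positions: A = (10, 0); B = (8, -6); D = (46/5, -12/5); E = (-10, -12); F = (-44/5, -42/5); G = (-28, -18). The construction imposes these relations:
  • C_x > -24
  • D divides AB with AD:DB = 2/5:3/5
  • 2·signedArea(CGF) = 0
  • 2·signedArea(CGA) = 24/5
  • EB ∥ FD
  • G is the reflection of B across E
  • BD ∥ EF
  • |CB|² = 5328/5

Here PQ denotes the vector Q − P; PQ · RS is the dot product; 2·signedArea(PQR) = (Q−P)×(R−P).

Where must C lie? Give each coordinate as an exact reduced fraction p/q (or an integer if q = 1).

1. C_x = -116/5  [2·signedArea(CGF) = 0 ∩ 2·signedArea(CGA) = 24/5]
2. C_y = -78/5  [2·signedArea(CGF) = 0 ∩ 2·signedArea(CGA) = 24/5]
   → C = (-116/5, -78/5)

C = (-116/5, -78/5)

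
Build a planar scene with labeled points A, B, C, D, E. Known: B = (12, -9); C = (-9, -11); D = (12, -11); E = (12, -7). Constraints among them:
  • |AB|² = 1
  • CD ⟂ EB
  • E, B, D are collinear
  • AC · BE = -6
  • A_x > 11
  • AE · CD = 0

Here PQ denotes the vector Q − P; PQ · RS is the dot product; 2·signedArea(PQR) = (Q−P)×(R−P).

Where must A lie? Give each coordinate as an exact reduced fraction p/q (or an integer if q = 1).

A = (12, -8)

1. A_x = 12  [AE · CD = 0 ∩ AC · BE = -6]
2. A_y = -8  [AE · CD = 0 ∩ AC · BE = -6]
   → A = (12, -8)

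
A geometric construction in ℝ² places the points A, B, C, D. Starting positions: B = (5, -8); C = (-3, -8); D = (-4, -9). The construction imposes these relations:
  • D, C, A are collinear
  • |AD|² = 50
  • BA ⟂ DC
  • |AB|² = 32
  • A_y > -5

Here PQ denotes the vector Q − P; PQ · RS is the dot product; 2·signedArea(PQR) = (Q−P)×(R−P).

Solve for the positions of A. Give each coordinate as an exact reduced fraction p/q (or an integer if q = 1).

A = (1, -4)

1. A_x = 1  [D, C, A are collinear ∩ BA ⟂ DC]
2. A_y = -4  [D, C, A are collinear ∩ BA ⟂ DC]
   → A = (1, -4)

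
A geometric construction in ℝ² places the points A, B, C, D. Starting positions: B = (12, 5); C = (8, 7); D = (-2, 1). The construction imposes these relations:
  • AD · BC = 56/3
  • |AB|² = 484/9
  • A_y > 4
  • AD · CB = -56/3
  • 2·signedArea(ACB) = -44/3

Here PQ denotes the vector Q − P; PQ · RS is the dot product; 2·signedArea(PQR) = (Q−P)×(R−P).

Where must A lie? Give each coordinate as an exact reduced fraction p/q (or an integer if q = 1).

A = (14/3, 5)

1. A_x = 14/3  [AD · BC = 56/3 ∩ 2·signedArea(ACB) = -44/3]
2. A_y = 5  [AD · BC = 56/3 ∩ 2·signedArea(ACB) = -44/3]
   → A = (14/3, 5)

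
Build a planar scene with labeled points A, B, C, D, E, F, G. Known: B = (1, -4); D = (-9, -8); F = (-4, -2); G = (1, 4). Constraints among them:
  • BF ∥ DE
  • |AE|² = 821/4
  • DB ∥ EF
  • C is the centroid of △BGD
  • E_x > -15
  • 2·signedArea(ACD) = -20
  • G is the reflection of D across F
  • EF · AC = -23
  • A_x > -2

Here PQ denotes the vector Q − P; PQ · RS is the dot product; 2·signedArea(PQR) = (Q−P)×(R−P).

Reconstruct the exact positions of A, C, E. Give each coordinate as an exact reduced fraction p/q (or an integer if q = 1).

1. C_x = -7/3  [C is the centroid of △BGD]
2. C_y = -8/3  [C is the centroid of △BGD]
   → C = (-7/3, -8/3)
3. E_x = -14  [DB ∥ EF ∩ BF ∥ DE]
4. E_y = -6  [DB ∥ EF ∩ BF ∥ DE]
   → E = (-14, -6)
5. A_x = -3/2  [2·signedArea(ACD) = -20 ∩ EF · AC = -23]
6. A_y = 1  [2·signedArea(ACD) = -20 ∩ EF · AC = -23]
   → A = (-3/2, 1)

A = (-3/2, 1)
C = (-7/3, -8/3)
E = (-14, -6)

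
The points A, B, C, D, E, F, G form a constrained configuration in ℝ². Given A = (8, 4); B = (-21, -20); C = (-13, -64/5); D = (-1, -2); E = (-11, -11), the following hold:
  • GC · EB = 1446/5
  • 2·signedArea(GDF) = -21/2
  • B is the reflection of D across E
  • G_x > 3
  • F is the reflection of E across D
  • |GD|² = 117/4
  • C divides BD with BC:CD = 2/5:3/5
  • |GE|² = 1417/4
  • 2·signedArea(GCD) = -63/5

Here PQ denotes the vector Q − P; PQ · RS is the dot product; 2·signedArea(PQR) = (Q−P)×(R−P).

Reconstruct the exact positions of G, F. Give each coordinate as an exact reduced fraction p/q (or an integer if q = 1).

F = (9, 7)
G = (7/2, 1)

1. G_x = 7/2  [GC · EB = 1446/5 ∩ 2·signedArea(GCD) = -63/5]
2. G_y = 1  [GC · EB = 1446/5 ∩ 2·signedArea(GCD) = -63/5]
   → G = (7/2, 1)
3. F_x = 9  [F is the reflection of E across D]
4. F_y = 7  [F is the reflection of E across D]
   → F = (9, 7)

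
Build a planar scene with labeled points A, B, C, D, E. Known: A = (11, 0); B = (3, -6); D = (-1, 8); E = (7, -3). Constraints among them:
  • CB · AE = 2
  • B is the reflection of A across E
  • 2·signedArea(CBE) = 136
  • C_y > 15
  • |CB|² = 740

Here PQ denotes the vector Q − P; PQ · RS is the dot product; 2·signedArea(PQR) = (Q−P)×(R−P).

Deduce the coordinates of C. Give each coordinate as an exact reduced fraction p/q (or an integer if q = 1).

1. C_x = -13  [2·signedArea(CBE) = 136 ∩ CB · AE = 2]
2. C_y = 16  [2·signedArea(CBE) = 136 ∩ CB · AE = 2]
   → C = (-13, 16)

C = (-13, 16)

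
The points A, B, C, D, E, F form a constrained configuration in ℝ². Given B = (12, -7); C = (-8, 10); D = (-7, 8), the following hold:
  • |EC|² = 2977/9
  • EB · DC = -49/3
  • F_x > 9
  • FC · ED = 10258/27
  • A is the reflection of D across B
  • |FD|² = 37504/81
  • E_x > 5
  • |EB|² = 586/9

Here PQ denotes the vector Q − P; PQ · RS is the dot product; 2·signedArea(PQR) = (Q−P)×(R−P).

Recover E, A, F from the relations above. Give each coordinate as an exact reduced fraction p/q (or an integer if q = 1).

A = (31, -22)
E = (17/3, -2)
F = (89/9, -16/3)

1. E_x = 17/3  [line 1·x + -2·y + -29/3 = 0 ∩ |EC|² = 2977/9]
2. E_y = -2  [line 1·x + -2·y + -29/3 = 0 ∩ |EC|² = 2977/9]
   → E = (17/3, -2)
3. A_x = 31  [A is the reflection of D across B]
4. A_y = -22  [A is the reflection of D across B]
   → A = (31, -22)
5. F_x = 89/9  [line 38/3·x + -10·y + -4822/27 = 0 ∩ |FD|² = 37504/81]
6. F_y = -16/3  [line 38/3·x + -10·y + -4822/27 = 0 ∩ |FD|² = 37504/81]
   → F = (89/9, -16/3)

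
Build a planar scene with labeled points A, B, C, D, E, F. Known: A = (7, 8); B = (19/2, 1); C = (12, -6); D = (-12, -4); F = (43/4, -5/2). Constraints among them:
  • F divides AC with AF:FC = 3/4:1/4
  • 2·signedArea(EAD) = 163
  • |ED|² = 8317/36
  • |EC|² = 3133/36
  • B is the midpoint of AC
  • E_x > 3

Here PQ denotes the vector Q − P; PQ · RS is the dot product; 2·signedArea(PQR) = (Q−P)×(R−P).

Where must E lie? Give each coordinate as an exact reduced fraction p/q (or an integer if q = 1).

1. E_x = 19/6  [line 12·x + -19·y + -95 = 0 ∩ |ED|² = 8317/36]
2. E_y = -3  [line 12·x + -19·y + -95 = 0 ∩ |ED|² = 8317/36]
   → E = (19/6, -3)

E = (19/6, -3)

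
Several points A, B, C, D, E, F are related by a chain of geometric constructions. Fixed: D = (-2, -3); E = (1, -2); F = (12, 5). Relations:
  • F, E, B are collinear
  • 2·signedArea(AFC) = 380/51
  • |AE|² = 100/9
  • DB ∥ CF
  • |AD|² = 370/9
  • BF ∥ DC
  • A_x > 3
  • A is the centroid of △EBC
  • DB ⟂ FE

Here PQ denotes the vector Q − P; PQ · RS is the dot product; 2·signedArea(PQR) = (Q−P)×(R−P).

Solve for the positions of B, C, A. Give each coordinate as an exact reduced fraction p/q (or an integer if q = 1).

1. B_x = -27/17  [F, E, B are collinear ∩ DB ⟂ FE]
2. B_y = -62/17  [F, E, B are collinear ∩ DB ⟂ FE]
   → B = (-27/17, -62/17)
3. C_x = 197/17  [DB ∥ CF ∩ BF ∥ DC]
4. C_y = 96/17  [DB ∥ CF ∩ BF ∥ DC]
   → C = (197/17, 96/17)
5. A_x = 11/3  [A is the centroid of △EBC]
6. A_y = 0  [A is the centroid of △EBC]
   → A = (11/3, 0)

A = (11/3, 0)
B = (-27/17, -62/17)
C = (197/17, 96/17)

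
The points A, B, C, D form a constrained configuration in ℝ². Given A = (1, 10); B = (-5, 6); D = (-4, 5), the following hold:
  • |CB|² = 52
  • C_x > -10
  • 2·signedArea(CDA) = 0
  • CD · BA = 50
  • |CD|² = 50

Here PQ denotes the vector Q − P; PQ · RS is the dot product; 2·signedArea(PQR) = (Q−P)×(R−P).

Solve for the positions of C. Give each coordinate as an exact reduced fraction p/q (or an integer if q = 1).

1. C_x = -9  [2·signedArea(CDA) = 0 ∩ CD · BA = 50]
2. C_y = 0  [2·signedArea(CDA) = 0 ∩ CD · BA = 50]
   → C = (-9, 0)

C = (-9, 0)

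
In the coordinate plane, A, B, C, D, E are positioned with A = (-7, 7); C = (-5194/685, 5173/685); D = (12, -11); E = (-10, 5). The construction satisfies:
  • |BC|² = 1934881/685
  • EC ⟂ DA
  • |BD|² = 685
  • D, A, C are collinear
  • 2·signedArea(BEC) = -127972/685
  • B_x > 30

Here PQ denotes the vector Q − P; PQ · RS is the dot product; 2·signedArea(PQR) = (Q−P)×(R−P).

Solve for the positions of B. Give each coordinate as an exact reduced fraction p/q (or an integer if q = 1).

B = (31, -29)

1. B_x = 31  [line -1748/685·x + 1656/685·y + 102212/685 = 0 ∩ |BD|² = 685]
2. B_y = -29  [line -1748/685·x + 1656/685·y + 102212/685 = 0 ∩ |BD|² = 685]
   → B = (31, -29)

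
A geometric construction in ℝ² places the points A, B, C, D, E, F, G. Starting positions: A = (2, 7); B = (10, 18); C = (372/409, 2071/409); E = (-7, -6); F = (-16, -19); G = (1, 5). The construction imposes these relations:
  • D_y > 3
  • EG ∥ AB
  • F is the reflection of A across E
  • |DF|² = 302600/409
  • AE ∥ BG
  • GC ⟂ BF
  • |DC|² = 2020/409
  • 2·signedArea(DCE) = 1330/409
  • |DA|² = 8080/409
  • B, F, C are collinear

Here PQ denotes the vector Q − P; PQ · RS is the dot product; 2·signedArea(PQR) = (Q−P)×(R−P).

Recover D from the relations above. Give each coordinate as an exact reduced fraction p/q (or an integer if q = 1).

D = (-74/409, 1279/409)

1. D_x = -74/409  [line 4525/409·x + -3235/409·y + 10935/409 = 0 ∩ |DF|² = 302600/409]
2. D_y = 1279/409  [line 4525/409·x + -3235/409·y + 10935/409 = 0 ∩ |DF|² = 302600/409]
   → D = (-74/409, 1279/409)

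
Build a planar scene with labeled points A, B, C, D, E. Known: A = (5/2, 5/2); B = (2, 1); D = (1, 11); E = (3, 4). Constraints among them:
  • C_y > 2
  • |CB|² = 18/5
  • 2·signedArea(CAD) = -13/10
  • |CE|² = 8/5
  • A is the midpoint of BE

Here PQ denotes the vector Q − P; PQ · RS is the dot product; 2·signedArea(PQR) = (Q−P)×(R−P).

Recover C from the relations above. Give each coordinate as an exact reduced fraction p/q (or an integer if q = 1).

C = (13/5, 14/5)

1. C_x = 13/5  [line -17/2·x + -3/2·y + 263/10 = 0 ∩ |CB|² = 18/5]
2. C_y = 14/5  [line -17/2·x + -3/2·y + 263/10 = 0 ∩ |CB|² = 18/5]
   → C = (13/5, 14/5)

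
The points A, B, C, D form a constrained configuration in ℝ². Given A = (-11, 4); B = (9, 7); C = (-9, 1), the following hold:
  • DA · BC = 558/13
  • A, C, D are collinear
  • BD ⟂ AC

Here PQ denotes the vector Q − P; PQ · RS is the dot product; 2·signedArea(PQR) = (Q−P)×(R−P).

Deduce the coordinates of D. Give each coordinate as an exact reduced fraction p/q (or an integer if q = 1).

D = (-81/13, -41/13)

1. D_x = -81/13  [A, C, D are collinear ∩ BD ⟂ AC]
2. D_y = -41/13  [A, C, D are collinear ∩ BD ⟂ AC]
   → D = (-81/13, -41/13)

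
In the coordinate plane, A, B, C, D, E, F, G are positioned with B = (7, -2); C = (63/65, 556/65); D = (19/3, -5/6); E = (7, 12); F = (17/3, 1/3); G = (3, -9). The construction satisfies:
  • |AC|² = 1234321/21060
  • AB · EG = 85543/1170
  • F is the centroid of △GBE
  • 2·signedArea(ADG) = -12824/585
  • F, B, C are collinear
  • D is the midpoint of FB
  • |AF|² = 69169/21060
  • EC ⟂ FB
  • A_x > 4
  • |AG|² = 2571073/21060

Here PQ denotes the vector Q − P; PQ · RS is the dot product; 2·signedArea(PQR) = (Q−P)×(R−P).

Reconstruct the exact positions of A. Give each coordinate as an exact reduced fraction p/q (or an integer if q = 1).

1. A_x = 2789/585  [2·signedArea(ADG) = -12824/585 ∩ AB · EG = 85543/1170]
2. A_y = 2231/1170  [2·signedArea(ADG) = -12824/585 ∩ AB · EG = 85543/1170]
   → A = (2789/585, 2231/1170)

A = (2789/585, 2231/1170)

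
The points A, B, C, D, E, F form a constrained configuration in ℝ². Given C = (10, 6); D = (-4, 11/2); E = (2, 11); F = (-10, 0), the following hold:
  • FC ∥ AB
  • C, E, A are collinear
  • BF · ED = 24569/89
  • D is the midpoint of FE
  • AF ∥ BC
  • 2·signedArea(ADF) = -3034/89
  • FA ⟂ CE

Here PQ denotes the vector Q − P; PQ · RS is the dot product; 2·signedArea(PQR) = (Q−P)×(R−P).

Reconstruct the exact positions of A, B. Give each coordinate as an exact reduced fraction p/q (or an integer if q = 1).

A = (-150/89, 1184/89)
B = (1630/89, 1718/89)

1. A_x = -150/89  [C, E, A are collinear ∩ FA ⟂ CE]
2. A_y = 1184/89  [C, E, A are collinear ∩ FA ⟂ CE]
   → A = (-150/89, 1184/89)
3. B_x = 1630/89  [AF ∥ BC ∩ FC ∥ AB]
4. B_y = 1718/89  [AF ∥ BC ∩ FC ∥ AB]
   → B = (1630/89, 1718/89)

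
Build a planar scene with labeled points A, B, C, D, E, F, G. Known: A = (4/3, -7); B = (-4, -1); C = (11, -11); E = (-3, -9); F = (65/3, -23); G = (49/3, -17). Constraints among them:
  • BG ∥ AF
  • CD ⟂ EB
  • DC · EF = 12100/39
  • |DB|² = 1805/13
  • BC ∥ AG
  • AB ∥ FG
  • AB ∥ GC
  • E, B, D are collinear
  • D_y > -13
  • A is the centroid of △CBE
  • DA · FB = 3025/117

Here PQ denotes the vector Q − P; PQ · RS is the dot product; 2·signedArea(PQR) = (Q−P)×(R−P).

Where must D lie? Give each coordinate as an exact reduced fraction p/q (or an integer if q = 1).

D = (-33/13, -165/13)

1. D_x = -33/13  [E, B, D are collinear ∩ CD ⟂ EB]
2. D_y = -165/13  [E, B, D are collinear ∩ CD ⟂ EB]
   → D = (-33/13, -165/13)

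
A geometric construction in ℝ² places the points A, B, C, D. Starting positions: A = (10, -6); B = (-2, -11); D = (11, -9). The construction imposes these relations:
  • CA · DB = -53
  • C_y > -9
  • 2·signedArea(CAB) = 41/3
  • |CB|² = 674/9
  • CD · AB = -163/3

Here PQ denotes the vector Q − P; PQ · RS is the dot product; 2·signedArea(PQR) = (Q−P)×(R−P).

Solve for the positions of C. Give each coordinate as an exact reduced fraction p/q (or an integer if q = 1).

C = (19/3, -26/3)

1. C_x = 19/3  [2·signedArea(CAB) = 41/3 ∩ CA · DB = -53]
2. C_y = -26/3  [2·signedArea(CAB) = 41/3 ∩ CA · DB = -53]
   → C = (19/3, -26/3)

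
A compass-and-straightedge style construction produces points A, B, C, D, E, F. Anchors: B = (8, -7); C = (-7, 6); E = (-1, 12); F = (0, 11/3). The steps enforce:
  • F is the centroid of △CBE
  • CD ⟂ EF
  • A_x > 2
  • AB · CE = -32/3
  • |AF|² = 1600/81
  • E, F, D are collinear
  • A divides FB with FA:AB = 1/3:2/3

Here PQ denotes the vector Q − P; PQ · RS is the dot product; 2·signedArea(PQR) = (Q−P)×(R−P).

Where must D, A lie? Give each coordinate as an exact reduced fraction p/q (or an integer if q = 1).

A = (8/3, 1/9)
D = (-119/317, 2154/317)

1. D_x = -119/317  [E, F, D are collinear ∩ CD ⟂ EF]
2. D_y = 2154/317  [E, F, D are collinear ∩ CD ⟂ EF]
   → D = (-119/317, 2154/317)
3. A_x = 8/3  [A divides FB with FA:AB = 1/3:2/3]
4. A_y = 1/9  [A divides FB with FA:AB = 1/3:2/3]
   → A = (8/3, 1/9)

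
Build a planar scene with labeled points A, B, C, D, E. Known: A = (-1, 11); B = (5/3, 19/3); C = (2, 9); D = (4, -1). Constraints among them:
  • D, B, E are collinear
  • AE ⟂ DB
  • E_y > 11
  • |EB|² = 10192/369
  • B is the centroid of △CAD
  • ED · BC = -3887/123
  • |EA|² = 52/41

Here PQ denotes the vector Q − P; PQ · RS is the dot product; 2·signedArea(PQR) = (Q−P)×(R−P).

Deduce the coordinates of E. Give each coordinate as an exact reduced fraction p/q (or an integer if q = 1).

E = (3/41, 465/41)

1. E_x = 3/41  [D, B, E are collinear ∩ AE ⟂ DB]
2. E_y = 465/41  [D, B, E are collinear ∩ AE ⟂ DB]
   → E = (3/41, 465/41)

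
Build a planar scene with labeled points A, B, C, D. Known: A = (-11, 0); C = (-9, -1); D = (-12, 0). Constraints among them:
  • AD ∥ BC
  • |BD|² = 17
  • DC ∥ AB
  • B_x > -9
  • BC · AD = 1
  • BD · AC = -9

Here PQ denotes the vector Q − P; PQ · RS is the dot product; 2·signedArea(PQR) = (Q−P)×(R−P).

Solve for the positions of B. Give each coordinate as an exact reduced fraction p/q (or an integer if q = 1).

B = (-8, -1)

1. B_x = -8  [AD ∥ BC ∩ DC ∥ AB]
2. B_y = -1  [AD ∥ BC ∩ DC ∥ AB]
   → B = (-8, -1)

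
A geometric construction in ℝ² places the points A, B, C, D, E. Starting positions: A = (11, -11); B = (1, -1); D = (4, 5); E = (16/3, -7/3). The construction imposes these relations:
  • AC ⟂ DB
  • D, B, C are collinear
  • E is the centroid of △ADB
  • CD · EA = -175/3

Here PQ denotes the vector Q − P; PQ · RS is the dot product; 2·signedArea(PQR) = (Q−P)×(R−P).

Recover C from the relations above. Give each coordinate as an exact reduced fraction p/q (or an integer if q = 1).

1. C_x = -1  [D, B, C are collinear ∩ AC ⟂ DB]
2. C_y = -5  [D, B, C are collinear ∩ AC ⟂ DB]
   → C = (-1, -5)

C = (-1, -5)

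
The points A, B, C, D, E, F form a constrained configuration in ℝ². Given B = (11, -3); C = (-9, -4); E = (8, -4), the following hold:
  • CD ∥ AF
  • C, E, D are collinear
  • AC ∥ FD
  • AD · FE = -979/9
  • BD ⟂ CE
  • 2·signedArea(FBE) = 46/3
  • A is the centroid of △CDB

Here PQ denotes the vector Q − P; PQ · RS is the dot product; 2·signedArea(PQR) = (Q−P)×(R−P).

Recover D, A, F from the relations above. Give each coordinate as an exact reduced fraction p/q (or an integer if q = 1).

A = (13/3, -11/3)
D = (11, -4)
F = (73/3, -11/3)

1. D_x = 11  [C, E, D are collinear ∩ BD ⟂ CE]
2. D_y = -4  [C, E, D are collinear ∩ BD ⟂ CE]
   → D = (11, -4)
3. A_x = 13/3  [A is the centroid of △CDB]
4. A_y = -11/3  [A is the centroid of △CDB]
   → A = (13/3, -11/3)
5. F_x = 73/3  [AC ∥ FD ∩ CD ∥ AF]
6. F_y = -11/3  [AC ∥ FD ∩ CD ∥ AF]
   → F = (73/3, -11/3)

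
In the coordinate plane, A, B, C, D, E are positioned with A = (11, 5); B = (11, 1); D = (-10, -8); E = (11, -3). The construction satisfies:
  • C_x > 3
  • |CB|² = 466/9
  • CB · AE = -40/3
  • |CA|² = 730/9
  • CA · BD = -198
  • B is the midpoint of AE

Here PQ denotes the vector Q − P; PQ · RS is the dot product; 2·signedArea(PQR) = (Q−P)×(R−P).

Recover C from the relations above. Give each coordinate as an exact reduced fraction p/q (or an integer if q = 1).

C = (4, -2/3)

1. C_x = 4  [CA · BD = -198 ∩ CB · AE = -40/3]
2. C_y = -2/3  [CA · BD = -198 ∩ CB · AE = -40/3]
   → C = (4, -2/3)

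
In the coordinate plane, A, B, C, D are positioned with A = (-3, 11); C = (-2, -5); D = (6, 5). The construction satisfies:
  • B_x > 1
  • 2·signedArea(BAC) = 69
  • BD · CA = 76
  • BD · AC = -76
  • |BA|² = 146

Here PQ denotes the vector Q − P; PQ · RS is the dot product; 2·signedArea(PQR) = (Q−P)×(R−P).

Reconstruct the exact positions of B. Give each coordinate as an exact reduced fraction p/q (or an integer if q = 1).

1. B_x = 2  [BD · CA = 76 ∩ 2·signedArea(BAC) = 69]
2. B_y = 0  [BD · CA = 76 ∩ 2·signedArea(BAC) = 69]
   → B = (2, 0)

B = (2, 0)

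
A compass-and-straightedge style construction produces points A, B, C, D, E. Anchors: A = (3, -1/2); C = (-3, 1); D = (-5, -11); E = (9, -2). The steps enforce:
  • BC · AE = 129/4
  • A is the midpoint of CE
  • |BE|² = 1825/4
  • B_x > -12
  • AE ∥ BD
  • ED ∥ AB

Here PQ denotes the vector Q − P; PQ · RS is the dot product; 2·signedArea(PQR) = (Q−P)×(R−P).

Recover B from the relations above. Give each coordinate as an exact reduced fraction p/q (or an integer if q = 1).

B = (-11, -19/2)

1. B_x = -11  [AE ∥ BD ∩ ED ∥ AB]
2. B_y = -19/2  [AE ∥ BD ∩ ED ∥ AB]
   → B = (-11, -19/2)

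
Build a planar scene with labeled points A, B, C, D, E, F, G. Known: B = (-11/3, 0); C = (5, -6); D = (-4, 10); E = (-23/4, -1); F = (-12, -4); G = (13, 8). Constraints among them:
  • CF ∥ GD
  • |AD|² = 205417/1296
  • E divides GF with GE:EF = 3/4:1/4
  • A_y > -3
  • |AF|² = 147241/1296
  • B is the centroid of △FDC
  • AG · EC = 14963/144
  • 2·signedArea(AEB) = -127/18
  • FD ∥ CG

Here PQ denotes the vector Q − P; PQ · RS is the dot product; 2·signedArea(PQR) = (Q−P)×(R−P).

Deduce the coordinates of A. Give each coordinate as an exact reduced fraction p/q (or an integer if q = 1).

1. A_x = -53/36  [AG · EC = 14963/144 ∩ 2·signedArea(AEB) = -127/18]
2. A_y = -7/3  [AG · EC = 14963/144 ∩ 2·signedArea(AEB) = -127/18]
   → A = (-53/36, -7/3)

A = (-53/36, -7/3)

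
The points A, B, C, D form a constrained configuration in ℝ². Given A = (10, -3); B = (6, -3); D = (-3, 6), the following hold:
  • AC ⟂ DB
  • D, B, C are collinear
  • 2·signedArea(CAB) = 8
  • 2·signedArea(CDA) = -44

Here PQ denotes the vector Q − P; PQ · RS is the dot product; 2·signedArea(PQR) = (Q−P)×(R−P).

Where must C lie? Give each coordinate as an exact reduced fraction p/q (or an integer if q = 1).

C = (8, -5)

1. C_x = 8  [D, B, C are collinear ∩ AC ⟂ DB]
2. C_y = -5  [D, B, C are collinear ∩ AC ⟂ DB]
   → C = (8, -5)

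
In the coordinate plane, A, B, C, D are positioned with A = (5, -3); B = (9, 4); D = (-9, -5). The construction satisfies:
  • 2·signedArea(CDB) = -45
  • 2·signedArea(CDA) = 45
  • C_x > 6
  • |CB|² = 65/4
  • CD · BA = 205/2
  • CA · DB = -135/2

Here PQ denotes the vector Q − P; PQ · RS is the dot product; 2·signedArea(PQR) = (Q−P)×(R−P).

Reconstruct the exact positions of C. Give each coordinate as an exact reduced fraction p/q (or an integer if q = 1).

C = (7, 1/2)

1. C_x = 7  [2·signedArea(CDB) = -45 ∩ CA · DB = -135/2]
2. C_y = 1/2  [2·signedArea(CDB) = -45 ∩ CA · DB = -135/2]
   → C = (7, 1/2)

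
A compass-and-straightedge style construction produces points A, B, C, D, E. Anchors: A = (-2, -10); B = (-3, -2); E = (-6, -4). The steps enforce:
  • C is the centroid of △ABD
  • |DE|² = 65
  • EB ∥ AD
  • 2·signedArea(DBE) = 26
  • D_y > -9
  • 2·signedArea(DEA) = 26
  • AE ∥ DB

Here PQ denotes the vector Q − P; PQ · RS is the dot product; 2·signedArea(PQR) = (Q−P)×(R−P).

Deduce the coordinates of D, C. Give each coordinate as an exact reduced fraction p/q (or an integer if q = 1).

C = (-4/3, -20/3)
D = (1, -8)

1. D_x = 1  [AE ∥ DB ∩ EB ∥ AD]
2. D_y = -8  [AE ∥ DB ∩ EB ∥ AD]
   → D = (1, -8)
3. C_x = -4/3  [C is the centroid of △ABD]
4. C_y = -20/3  [C is the centroid of △ABD]
   → C = (-4/3, -20/3)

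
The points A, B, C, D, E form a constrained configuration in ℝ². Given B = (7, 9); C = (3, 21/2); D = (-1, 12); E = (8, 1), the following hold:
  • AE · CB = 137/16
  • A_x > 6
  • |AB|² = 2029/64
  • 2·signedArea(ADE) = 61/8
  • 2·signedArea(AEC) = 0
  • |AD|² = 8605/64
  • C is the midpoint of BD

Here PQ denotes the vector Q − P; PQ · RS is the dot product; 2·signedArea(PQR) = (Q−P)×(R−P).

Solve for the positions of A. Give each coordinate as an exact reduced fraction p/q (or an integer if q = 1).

A = (27/4, 27/8)

1. A_x = 27/4  [2·signedArea(AEC) = 0 ∩ AE · CB = 137/16]
2. A_y = 27/8  [2·signedArea(AEC) = 0 ∩ AE · CB = 137/16]
   → A = (27/4, 27/8)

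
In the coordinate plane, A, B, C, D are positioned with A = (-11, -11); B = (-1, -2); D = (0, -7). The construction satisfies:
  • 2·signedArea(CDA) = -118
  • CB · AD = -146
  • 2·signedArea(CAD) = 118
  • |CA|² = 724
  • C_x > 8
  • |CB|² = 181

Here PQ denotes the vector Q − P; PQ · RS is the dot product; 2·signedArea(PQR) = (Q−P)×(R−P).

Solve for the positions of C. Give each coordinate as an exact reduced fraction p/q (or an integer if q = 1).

1. C_x = 9  [CB · AD = -146 ∩ 2·signedArea(CDA) = -118]
2. C_y = 7  [CB · AD = -146 ∩ 2·signedArea(CDA) = -118]
   → C = (9, 7)

C = (9, 7)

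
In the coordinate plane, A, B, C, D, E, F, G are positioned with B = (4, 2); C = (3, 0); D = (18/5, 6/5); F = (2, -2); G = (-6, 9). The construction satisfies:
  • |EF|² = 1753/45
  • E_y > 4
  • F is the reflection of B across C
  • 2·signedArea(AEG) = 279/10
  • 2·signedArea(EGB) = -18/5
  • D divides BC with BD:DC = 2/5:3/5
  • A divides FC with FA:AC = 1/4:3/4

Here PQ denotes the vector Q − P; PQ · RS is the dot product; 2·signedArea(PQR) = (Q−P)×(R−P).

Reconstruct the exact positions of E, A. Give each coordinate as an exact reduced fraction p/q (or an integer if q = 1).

A = (9/4, -3/2)
E = (8/15, 61/15)

1. E_x = 8/15  [line 7·x + 10·y + -222/5 = 0 ∩ |EF|² = 1753/45]
2. E_y = 61/15  [line 7·x + 10·y + -222/5 = 0 ∩ |EF|² = 1753/45]
   → E = (8/15, 61/15)
3. A_x = 9/4  [A divides FC with FA:AC = 1/4:3/4]
4. A_y = -3/2  [A divides FC with FA:AC = 1/4:3/4]
   → A = (9/4, -3/2)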